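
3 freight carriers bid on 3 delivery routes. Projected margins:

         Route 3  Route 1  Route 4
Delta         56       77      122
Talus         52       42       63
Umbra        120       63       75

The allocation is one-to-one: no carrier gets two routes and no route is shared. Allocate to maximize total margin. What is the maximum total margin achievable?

Optimal: Delta→Route 4 ($122k), Talus→Route 1 ($42k), Umbra→Route 3 ($120k) — total 122+42+120 = $284k.
Row-greedy (each carrier in turn takes its best remaining route) gives $237k, worse by 47.

Max total: $284k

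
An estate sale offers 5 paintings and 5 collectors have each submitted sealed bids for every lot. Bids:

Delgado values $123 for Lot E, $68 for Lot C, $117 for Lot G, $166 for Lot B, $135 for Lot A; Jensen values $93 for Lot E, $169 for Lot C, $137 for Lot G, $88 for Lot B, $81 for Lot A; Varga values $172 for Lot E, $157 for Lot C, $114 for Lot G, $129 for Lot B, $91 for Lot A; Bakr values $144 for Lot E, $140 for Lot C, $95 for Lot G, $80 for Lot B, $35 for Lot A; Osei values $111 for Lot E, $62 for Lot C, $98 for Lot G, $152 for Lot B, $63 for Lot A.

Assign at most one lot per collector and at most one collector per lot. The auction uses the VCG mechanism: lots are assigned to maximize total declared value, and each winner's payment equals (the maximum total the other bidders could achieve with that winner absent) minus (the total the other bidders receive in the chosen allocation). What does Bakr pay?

Bakr pays $32.

Efficient allocation: Delgado→Lot A ($135), Jensen→Lot G ($137), Varga→Lot E ($172), Bakr→Lot C ($140), Osei→Lot B ($152); total welfare W = $736.
Bakr receives Lot C at value $140, so the others get W − 140 = $596.
Without Bakr: best allocation of the remaining 4 bidders over all 5 lots is Delgado→Lot A ($135), Jensen→Lot C ($169), Varga→Lot E ($172), Osei→Lot B ($152), total $628.
VCG payment = (others' best without Bakr) − (others' welfare with Bakr) = 628 − 596 = $32.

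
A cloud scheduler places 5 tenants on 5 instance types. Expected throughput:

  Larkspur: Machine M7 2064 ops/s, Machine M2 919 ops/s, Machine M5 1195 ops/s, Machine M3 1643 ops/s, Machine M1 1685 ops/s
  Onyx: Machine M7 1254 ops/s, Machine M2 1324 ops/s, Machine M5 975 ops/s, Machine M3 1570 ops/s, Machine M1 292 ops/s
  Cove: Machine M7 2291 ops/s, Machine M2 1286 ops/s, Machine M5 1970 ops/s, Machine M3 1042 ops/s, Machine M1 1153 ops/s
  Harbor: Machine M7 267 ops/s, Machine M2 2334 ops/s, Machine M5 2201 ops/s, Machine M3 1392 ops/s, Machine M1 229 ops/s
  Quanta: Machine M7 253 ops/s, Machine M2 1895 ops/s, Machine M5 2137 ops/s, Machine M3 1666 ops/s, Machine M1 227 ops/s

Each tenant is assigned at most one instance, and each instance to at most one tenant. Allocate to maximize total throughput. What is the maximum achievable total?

Max total: 10017 ops/s

Optimal: Larkspur→Machine M1 (1685 ops/s), Onyx→Machine M3 (1570 ops/s), Cove→Machine M7 (2291 ops/s), Harbor→Machine M2 (2334 ops/s), Quanta→Machine M5 (2137 ops/s) — total 1685+1570+2291+2334+2137 = 10017 ops/s.
Row-greedy (each tenant in turn takes its best remaining instance) gives 8165 ops/s, worse by 1852.
Swapping Cove↔Larkspur (Cove→Machine M1 1153 ops/s, Larkspur→Machine M7 2064 ops/s) loses 759.
No other one-to-one assignment exceeds 10017 ops/s.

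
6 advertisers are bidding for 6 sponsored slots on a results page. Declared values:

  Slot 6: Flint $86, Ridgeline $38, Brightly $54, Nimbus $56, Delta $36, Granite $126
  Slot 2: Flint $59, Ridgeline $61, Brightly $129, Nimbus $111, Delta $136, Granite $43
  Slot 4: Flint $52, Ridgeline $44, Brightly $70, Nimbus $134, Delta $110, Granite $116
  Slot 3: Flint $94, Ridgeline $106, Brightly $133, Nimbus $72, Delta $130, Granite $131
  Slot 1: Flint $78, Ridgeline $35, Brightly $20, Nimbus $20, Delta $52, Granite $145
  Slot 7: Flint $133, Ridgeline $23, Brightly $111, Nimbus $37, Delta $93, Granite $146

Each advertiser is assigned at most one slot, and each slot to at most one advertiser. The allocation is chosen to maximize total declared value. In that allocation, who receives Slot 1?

Treat this as an assignment problem: match each advertiser to one slot.
Optimal: Flint→Slot 7 ($133), Ridgeline→Slot 6 ($38), Brightly→Slot 3 ($133), Nimbus→Slot 4 ($134), Delta→Slot 2 ($136), Granite→Slot 1 ($145) — total 133+38+133+134+136+145 = $719.
Column-greedy (each slot in turn goes to its best remaining advertiser) gives $630, worse by 89.
Swapping Ridgeline↔Brightly (Ridgeline→Slot 3 $106, Brightly→Slot 6 $54) loses 11.
Granite's own top slot is Slot 7 ($146), but forcing Granite→Slot 7 and reassigning the rest optimally gives only $670 — worse by 49.

Granite receives Slot 1.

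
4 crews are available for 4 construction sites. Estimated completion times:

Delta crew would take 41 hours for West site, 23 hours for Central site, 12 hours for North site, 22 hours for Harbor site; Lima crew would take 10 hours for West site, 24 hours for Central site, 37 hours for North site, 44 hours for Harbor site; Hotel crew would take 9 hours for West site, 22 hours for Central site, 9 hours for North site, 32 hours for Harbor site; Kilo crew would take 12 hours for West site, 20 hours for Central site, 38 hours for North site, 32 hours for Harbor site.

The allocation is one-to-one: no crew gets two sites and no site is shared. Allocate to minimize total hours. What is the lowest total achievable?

Min total: 61 hours

Optimal: Delta crew→Harbor site (22 hours), Lima crew→West site (10 hours), Hotel crew→North site (9 hours), Kilo crew→Central site (20 hours) — total 22+10+9+20 = 61 hours.
Column-greedy (each site in turn goes to its cheapest remaining crew) gives 85 hours, worse by 24.
Swapping Kilo crew↔Delta crew (Kilo crew→Harbor site 32 hours, Delta crew→Central site 23 hours) adds 13.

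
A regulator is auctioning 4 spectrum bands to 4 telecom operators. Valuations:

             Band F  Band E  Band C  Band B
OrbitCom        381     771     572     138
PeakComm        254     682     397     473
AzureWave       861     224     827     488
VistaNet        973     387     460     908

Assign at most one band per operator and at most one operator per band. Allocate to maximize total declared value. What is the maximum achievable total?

Optimal: OrbitCom→Band E ($771M), PeakComm→Band B ($473M), AzureWave→Band C ($827M), VistaNet→Band F ($973M) — total 771+473+827+973 = $3044M.
Row-greedy (each operator in turn takes its best remaining band) gives $2565M, worse by 479.
Next-best assignment: OrbitCom→Band C, PeakComm→Band E, AzureWave→Band F, VistaNet→Band B = $3023M.
Swapping PeakComm↔OrbitCom (PeakComm→Band E $682M, OrbitCom→Band B $138M) loses 424.

Max total: $3044M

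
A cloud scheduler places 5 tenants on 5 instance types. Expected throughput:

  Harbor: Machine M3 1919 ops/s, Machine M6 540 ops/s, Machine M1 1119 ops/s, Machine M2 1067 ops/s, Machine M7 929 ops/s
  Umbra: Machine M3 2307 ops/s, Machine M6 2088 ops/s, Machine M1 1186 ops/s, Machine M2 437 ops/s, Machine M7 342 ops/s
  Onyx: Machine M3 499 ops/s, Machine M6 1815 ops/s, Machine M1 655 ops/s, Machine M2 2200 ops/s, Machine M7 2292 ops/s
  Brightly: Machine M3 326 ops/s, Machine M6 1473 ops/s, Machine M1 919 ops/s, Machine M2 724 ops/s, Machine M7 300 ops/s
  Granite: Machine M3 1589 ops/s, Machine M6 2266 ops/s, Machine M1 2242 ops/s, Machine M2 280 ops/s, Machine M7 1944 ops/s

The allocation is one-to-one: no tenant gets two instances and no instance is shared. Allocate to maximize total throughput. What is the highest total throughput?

Max total: 9381 ops/s

This is the linear assignment problem.
Optimal: Harbor→Machine M2 (1067 ops/s), Umbra→Machine M3 (2307 ops/s), Onyx→Machine M7 (2292 ops/s), Brightly→Machine M6 (1473 ops/s), Granite→Machine M1 (2242 ops/s) — total 1067+2307+2292+1473+2242 = 9381 ops/s.
Max-entry greedy (repeatedly take the single best remaining cell) gives 8708 ops/s, worse by 673.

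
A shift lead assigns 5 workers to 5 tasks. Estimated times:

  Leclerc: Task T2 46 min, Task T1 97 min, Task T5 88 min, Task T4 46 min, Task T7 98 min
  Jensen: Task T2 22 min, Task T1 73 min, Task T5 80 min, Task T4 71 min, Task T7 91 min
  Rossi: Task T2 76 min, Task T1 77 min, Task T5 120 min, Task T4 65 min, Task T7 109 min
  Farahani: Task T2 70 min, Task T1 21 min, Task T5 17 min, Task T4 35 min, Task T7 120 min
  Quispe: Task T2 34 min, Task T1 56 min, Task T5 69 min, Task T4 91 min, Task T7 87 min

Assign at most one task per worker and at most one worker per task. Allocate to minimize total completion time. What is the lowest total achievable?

Min total: 249 min

Optimal: Leclerc→Task T4 (46 min), Jensen→Task T2 (22 min), Rossi→Task T1 (77 min), Farahani→Task T5 (17 min), Quispe→Task T7 (87 min) — total 46+22+77+17+87 = 249 min.
Row-greedy (each worker in turn takes its cheapest remaining task) gives 298 min, worse by 49.
Next-best assignment: Leclerc→Task T4, Jensen→Task T2, Rossi→Task T7, Farahani→Task T5, Quispe→Task T1 = 250 min.
Every other assignment is strictly worse.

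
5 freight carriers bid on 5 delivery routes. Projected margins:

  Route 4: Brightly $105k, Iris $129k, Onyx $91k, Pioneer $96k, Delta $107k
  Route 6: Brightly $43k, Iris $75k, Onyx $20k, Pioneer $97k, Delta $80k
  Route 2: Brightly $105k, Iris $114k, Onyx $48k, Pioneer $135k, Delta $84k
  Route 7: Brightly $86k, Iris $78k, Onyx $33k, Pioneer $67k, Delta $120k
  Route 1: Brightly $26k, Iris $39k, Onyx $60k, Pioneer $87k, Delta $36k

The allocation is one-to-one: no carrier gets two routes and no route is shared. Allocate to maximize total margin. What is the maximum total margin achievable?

Optimal: Brightly→Route 2 ($105k), Iris→Route 4 ($129k), Onyx→Route 1 ($60k), Pioneer→Route 6 ($97k), Delta→Route 7 ($120k) — total 105+129+60+97+120 = $511k.
Max-entry greedy (repeatedly take the single best remaining cell) gives $487k, worse by 24.
Next-best assignment: Brightly→Route 4, Iris→Route 2, Onyx→Route 1, Pioneer→Route 6, Delta→Route 7 = $496k.

Maximum total: $511k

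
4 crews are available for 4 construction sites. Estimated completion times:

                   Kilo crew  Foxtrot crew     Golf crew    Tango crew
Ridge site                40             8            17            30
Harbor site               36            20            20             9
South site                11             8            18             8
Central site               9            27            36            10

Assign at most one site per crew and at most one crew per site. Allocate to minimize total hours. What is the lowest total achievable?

Minimum total: 43 hours

Optimal: Kilo crew→Central site (9 hours), Foxtrot crew→South site (8 hours), Golf crew→Ridge site (17 hours), Tango crew→Harbor site (9 hours) — total 9+8+17+9 = 43 hours.
Min-entry greedy (repeatedly take the single cheapest remaining cell) gives 45 hours, worse by 2.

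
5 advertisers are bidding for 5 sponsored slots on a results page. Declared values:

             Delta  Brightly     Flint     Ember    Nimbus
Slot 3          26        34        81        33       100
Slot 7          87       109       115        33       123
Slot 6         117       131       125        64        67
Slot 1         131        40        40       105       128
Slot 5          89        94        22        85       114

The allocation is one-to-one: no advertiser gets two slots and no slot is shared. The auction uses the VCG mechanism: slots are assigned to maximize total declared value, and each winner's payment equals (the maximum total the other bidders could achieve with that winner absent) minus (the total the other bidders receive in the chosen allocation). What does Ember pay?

Efficient allocation: Delta→Slot 1 ($131), Brightly→Slot 6 ($131), Flint→Slot 7 ($115), Ember→Slot 5 ($85), Nimbus→Slot 3 ($100); total welfare W = $562.
Ember receives Slot 5 at value $85, so the others get W − 85 = $477.
Without Ember: best allocation of the remaining 4 bidders over all 5 slots is Delta→Slot 1 ($131), Brightly→Slot 6 ($131), Flint→Slot 7 ($115), Nimbus→Slot 5 ($114), total $491.
VCG payment = (others' best without Ember) − (others' welfare with Ember) = 491 − 477 = $14.

Ember pays $14.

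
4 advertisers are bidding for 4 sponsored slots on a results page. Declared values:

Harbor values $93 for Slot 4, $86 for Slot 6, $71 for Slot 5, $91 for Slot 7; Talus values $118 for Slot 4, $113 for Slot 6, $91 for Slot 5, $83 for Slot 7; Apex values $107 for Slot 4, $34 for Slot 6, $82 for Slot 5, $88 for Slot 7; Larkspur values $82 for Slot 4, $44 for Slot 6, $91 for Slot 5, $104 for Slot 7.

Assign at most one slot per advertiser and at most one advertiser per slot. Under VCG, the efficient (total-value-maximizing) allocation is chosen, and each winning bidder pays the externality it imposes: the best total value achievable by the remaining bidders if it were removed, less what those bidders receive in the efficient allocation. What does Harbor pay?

Harbor pays $13.

Efficient allocation: Harbor→Slot 7 ($91), Talus→Slot 6 ($113), Apex→Slot 4 ($107), Larkspur→Slot 5 ($91); total welfare W = $402.
Harbor receives Slot 7 at value $91, so the others get W − 91 = $311.
Without Harbor: best allocation of the remaining 3 bidders over all 4 slots is Talus→Slot 6 ($113), Apex→Slot 4 ($107), Larkspur→Slot 7 ($104), total $324.
VCG payment = (others' best without Harbor) − (others' welfare with Harbor) = 324 − 311 = $13.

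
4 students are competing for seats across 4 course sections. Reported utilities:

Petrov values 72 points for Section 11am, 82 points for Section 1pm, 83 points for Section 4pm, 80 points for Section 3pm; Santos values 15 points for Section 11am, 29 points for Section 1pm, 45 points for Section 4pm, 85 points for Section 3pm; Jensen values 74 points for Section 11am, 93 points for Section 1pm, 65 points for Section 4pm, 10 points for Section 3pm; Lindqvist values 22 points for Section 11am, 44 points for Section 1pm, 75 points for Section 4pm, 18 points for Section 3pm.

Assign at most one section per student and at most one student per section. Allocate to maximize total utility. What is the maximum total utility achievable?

Optimal: Petrov→Section 11am (72 points), Santos→Section 3pm (85 points), Jensen→Section 1pm (93 points), Lindqvist→Section 4pm (75 points) — total 72+85+93+75 = 325 points.
Row-greedy (each student in turn takes its best remaining section) gives 283 points, worse by 42.
Next-best assignment: Petrov→Section 1pm, Santos→Section 3pm, Jensen→Section 11am, Lindqvist→Section 4pm = 316 points.
No other one-to-one assignment exceeds 325 points.

Max total: 325 points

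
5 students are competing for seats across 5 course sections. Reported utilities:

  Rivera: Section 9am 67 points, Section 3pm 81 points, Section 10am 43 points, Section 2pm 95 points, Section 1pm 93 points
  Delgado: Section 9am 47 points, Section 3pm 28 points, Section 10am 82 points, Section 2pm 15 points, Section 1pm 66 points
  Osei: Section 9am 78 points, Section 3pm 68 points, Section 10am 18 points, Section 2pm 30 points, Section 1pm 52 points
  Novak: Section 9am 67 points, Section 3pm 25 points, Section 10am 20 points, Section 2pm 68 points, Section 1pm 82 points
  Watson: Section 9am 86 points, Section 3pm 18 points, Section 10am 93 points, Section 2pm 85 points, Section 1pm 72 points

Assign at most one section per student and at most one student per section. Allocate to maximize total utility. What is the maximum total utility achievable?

Optimal: Rivera→Section 2pm (95 points), Delgado→Section 10am (82 points), Osei→Section 3pm (68 points), Novak→Section 1pm (82 points), Watson→Section 9am (86 points) — total 95+82+68+82+86 = 413 points.
Column-greedy (each section in turn goes to its best remaining student) gives 369 points, worse by 44.
Swapping Rivera↔Delgado (Rivera→Section 10am 43 points, Delgado→Section 2pm 15 points) loses 119.

Maximum total: 413 points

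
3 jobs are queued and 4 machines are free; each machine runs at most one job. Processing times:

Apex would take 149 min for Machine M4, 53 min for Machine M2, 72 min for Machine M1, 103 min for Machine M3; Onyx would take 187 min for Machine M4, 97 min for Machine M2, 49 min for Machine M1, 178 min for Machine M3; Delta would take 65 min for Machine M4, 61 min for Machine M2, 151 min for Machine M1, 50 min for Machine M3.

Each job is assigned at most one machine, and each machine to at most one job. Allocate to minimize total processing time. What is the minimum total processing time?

Optimal: Apex→Machine M2 (53 min), Onyx→Machine M1 (49 min), Delta→Machine M3 (50 min) — total 53+49+50 = 152 min.
Column-greedy (each machine in turn goes to its cheapest remaining job) gives 167 min, worse by 15.

Minimum total: 152 min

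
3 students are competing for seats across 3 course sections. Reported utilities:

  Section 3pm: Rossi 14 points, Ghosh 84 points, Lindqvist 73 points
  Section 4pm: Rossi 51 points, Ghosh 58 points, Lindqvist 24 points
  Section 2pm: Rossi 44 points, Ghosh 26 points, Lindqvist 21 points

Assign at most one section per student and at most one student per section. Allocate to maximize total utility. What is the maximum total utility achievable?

Maximum total: 175 points

This is the linear assignment problem.
Optimal: Rossi→Section 2pm (44 points), Ghosh→Section 4pm (58 points), Lindqvist→Section 3pm (73 points) — total 44+58+73 = 175 points.
Row-greedy (each student in turn takes its best remaining section) gives 156 points, worse by 19.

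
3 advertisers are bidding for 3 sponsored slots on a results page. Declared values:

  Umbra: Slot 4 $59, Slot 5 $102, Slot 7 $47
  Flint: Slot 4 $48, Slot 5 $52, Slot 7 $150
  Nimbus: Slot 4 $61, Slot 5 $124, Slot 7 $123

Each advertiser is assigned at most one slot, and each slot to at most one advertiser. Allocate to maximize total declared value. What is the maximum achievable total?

This is the linear assignment problem.
Optimal: Umbra→Slot 4 ($59), Flint→Slot 7 ($150), Nimbus→Slot 5 ($124) — total 59+150+124 = $333.
Row-greedy (each advertiser in turn takes its best remaining slot) gives $313, worse by 20.

Maximum total: $333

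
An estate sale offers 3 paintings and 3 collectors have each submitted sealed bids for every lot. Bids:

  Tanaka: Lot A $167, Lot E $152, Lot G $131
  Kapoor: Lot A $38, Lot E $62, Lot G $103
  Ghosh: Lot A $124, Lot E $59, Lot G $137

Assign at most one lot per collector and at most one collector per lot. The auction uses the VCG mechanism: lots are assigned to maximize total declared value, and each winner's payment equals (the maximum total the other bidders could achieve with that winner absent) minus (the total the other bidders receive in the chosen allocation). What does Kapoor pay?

Kapoor pays $28.

Efficient allocation: Tanaka→Lot E ($152), Kapoor→Lot G ($103), Ghosh→Lot A ($124); total welfare W = $379.
Kapoor receives Lot G at value $103, so the others get W − 103 = $276.
Without Kapoor: best allocation of the remaining 2 bidders over all 3 lots is Tanaka→Lot A ($167), Ghosh→Lot G ($137), total $304.
VCG payment = (others' best without Kapoor) − (others' welfare with Kapoor) = 304 − 276 = $28.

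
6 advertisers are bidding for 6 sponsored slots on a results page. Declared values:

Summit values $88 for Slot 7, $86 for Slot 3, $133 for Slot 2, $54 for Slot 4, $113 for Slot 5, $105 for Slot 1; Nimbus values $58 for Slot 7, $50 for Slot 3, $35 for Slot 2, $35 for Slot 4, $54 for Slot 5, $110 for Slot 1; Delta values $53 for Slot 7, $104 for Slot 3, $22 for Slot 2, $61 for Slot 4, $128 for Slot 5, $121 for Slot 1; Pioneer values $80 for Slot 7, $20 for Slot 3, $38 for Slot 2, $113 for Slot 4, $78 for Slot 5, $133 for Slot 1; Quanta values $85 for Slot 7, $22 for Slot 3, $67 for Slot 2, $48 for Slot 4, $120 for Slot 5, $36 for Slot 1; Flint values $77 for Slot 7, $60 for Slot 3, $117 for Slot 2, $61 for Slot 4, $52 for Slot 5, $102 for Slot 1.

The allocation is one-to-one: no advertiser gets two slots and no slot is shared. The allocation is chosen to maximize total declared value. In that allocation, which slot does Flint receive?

Flint receives Slot 7.

Treat this as an assignment problem: match each advertiser to one slot.
Optimal: Summit→Slot 2 ($133), Nimbus→Slot 1 ($110), Delta→Slot 3 ($104), Pioneer→Slot 4 ($113), Quanta→Slot 5 ($120), Flint→Slot 7 ($77) — total 133+110+104+113+120+77 = $657.
Column-greedy (each slot in turn goes to its best remaining advertiser) gives $652, worse by 5.
Swapping Pioneer↔Quanta (Pioneer→Slot 5 $78, Quanta→Slot 4 $48) loses 107.
No other one-to-one assignment exceeds $657.
Flint's own top slot is Slot 2 ($117), but forcing Flint→Slot 2 and reassigning the rest optimally gives only $652 — worse by 5.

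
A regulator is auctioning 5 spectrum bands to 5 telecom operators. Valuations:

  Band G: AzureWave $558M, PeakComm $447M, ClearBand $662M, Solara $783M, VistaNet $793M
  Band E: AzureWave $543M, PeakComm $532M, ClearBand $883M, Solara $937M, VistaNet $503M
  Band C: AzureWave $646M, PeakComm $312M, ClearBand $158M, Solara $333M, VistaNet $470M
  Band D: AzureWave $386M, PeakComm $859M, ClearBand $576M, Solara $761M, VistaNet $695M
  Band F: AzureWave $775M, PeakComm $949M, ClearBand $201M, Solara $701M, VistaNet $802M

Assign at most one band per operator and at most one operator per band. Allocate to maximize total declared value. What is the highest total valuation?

Optimal: AzureWave→Band C ($646M), PeakComm→Band F ($949M), ClearBand→Band E ($883M), Solara→Band D ($761M), VistaNet→Band G ($793M) — total 646+949+883+761+793 = $4032M.
Max-entry greedy (repeatedly take the single best remaining cell) gives $3901M, worse by 131.
Next-best assignment: AzureWave→Band C, PeakComm→Band D, ClearBand→Band E, Solara→Band G, VistaNet→Band F = $3973M.
Every other assignment is strictly worse.

Max total: $4032M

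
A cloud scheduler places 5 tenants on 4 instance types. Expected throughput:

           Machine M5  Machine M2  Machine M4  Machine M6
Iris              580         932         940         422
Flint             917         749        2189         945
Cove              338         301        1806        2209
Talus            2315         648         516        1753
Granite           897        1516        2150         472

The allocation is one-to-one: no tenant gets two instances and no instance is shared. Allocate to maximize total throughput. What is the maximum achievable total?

Optimal: Talus→Machine M5 (2315 ops/s), Granite→Machine M2 (1516 ops/s), Flint→Machine M4 (2189 ops/s), Cove→Machine M6 (2209 ops/s) — total 2315+1516+2189+2209 = 8229 ops/s.
Row-greedy (each tenant in turn takes its best remaining instance) gives 2871 ops/s, worse by 5358.

Max total: 8229 ops/s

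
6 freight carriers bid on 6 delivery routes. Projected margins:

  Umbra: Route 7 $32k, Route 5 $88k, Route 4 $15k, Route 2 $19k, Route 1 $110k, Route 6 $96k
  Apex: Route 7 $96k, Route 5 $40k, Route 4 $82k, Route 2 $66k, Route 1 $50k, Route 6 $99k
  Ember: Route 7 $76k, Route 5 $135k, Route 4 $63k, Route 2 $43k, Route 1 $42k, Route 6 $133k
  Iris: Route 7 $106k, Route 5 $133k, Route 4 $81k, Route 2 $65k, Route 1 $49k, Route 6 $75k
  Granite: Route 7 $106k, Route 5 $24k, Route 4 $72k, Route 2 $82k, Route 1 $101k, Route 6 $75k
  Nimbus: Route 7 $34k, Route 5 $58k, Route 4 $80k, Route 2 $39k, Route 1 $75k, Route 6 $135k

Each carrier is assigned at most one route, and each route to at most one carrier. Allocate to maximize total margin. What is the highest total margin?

Maximum total: $650k

Optimal: Umbra→Route 1 ($110k), Apex→Route 4 ($82k), Ember→Route 5 ($135k), Iris→Route 7 ($106k), Granite→Route 2 ($82k), Nimbus→Route 6 ($135k) — total 110+82+135+106+82+135 = $650k.
Row-greedy (each carrier in turn takes its best remaining route) gives $612k, worse by 38.
Next-best assignment: Umbra→Route 1, Apex→Route 7, Ember→Route 5, Iris→Route 4, Granite→Route 2, Nimbus→Route 6 = $639k.
Swapping Iris↔Granite (Iris→Route 2 $65k, Granite→Route 7 $106k) loses 17.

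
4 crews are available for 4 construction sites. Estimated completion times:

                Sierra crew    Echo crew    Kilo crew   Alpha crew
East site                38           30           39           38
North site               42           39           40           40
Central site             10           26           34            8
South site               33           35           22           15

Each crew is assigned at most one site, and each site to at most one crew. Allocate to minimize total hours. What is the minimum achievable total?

Optimal: Sierra crew→Central site (10 hours), Echo crew→East site (30 hours), Kilo crew→North site (40 hours), Alpha crew→South site (15 hours) — total 10+30+40+15 = 95 hours.
Row-greedy (each crew in turn takes its cheapest remaining site) gives 102 hours, worse by 7.
Every other assignment is strictly worse.

Min total: 95 hours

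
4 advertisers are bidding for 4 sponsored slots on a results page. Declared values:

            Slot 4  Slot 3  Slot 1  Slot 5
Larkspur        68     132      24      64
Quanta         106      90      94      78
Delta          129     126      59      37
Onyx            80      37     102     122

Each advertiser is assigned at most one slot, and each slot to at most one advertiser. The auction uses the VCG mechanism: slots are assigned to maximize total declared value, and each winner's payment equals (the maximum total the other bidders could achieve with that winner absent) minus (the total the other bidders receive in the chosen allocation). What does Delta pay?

Delta pays $12.

Efficient allocation: Larkspur→Slot 3 ($132), Quanta→Slot 1 ($94), Delta→Slot 4 ($129), Onyx→Slot 5 ($122); total welfare W = $477.
Delta receives Slot 4 at value $129, so the others get W − 129 = $348.
Without Delta: best allocation of the remaining 3 bidders over all 4 slots is Larkspur→Slot 3 ($132), Quanta→Slot 4 ($106), Onyx→Slot 5 ($122), total $360.
VCG payment = (others' best without Delta) − (others' welfare with Delta) = 360 − 348 = $12.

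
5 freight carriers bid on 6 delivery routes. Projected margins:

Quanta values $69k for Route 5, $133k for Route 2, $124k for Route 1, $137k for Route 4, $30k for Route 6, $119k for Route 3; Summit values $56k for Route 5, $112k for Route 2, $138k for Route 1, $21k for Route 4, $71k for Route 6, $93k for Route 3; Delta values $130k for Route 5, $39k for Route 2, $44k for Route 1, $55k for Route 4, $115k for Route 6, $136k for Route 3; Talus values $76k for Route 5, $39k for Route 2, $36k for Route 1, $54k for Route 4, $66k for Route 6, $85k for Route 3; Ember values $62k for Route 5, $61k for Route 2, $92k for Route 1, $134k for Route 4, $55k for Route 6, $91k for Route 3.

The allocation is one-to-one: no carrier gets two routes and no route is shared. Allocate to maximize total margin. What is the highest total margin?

This is the linear assignment problem.
Optimal: Quanta→Route 2 ($133k), Summit→Route 1 ($138k), Delta→Route 5 ($130k), Talus→Route 3 ($85k), Ember→Route 4 ($134k) — total 133+138+130+85+134 = $620k.
Column-greedy (each route in turn goes to its best remaining carrier) gives $601k, worse by 19.
Next-best assignment: Quanta→Route 2, Summit→Route 1, Delta→Route 3, Talus→Route 5, Ember→Route 4 = $617k.

Max total: $620k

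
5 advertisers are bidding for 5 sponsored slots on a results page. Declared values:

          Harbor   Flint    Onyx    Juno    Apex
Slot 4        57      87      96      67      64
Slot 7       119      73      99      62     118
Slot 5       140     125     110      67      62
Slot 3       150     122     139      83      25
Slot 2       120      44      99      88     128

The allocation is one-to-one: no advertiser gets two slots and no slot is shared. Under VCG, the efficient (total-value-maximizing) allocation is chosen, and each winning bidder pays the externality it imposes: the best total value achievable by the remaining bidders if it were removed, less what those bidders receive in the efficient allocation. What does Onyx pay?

Onyx pays $42.

Efficient allocation: Harbor→Slot 7 ($119), Flint→Slot 5 ($125), Onyx→Slot 3 ($139), Juno→Slot 4 ($67), Apex→Slot 2 ($128); total welfare W = $578.
Onyx receives Slot 3 at value $139, so the others get W − 139 = $439.
Without Onyx: best allocation of the remaining 4 bidders over all 5 slots is Harbor→Slot 3 ($150), Flint→Slot 5 ($125), Juno→Slot 2 ($88), Apex→Slot 7 ($118), total $481.
VCG payment = (others' best without Onyx) − (others' welfare with Onyx) = 481 − 439 = $42.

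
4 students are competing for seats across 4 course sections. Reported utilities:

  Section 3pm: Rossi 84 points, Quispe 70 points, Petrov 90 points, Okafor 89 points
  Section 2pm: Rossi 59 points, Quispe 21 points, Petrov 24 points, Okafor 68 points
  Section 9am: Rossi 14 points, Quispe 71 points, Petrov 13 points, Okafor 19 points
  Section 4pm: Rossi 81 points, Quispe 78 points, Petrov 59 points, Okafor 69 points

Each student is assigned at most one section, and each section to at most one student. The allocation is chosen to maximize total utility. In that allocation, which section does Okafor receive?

This is a one-to-one assignment (maximum-weight bipartite matching).
Optimal: Rossi→Section 4pm (81 points), Quispe→Section 9am (71 points), Petrov→Section 3pm (90 points), Okafor→Section 2pm (68 points) — total 81+71+90+68 = 310 points.
Row-greedy (each student in turn takes its best remaining section) gives 205 points, worse by 105.
Next-best assignment: Rossi→Section 2pm, Quispe→Section 9am, Petrov→Section 3pm, Okafor→Section 4pm = 289 points.
Swapping Petrov↔Okafor (Petrov→Section 2pm 24 points, Okafor→Section 3pm 89 points) loses 45.
Checked against all permutations: 310 points is optimal.
Okafor's own top section is Section 3pm (89 points), but forcing Okafor→Section 3pm and reassigning the rest optimally gives only 278 points — worse by 32.

Okafor receives Section 2pm.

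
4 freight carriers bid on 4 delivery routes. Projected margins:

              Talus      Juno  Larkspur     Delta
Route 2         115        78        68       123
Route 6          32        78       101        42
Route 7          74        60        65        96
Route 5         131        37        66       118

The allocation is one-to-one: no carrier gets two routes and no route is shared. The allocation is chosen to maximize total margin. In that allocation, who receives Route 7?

Juno receives Route 7.

Optimal: Talus→Route 5 ($131k), Juno→Route 7 ($60k), Larkspur→Route 6 ($101k), Delta→Route 2 ($123k) — total 131+60+101+123 = $415k.
Next-best assignment: Talus→Route 5, Juno→Route 2, Larkspur→Route 6, Delta→Route 7 = $406k.
Juno's own top route is Route 2 ($78k), but forcing Juno→Route 2 and reassigning the rest optimally gives only $406k — worse by 9.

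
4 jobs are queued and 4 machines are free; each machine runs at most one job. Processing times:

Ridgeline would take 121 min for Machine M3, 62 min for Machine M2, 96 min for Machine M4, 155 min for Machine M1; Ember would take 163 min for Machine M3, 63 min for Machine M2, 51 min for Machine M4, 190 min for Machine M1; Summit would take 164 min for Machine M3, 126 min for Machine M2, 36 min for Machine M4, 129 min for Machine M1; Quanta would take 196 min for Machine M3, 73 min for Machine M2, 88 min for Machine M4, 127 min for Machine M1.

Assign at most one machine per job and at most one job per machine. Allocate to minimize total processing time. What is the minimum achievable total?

Treat this as an assignment problem: match each job to one machine.
Optimal: Ridgeline→Machine M3 (121 min), Ember→Machine M2 (63 min), Summit→Machine M4 (36 min), Quanta→Machine M1 (127 min) — total 121+63+36+127 = 347 min.
Min-entry greedy (repeatedly take the single cheapest remaining cell) gives 388 min, worse by 41.
Next-best assignment: Ridgeline→Machine M3, Ember→Machine M4, Summit→Machine M1, Quanta→Machine M2 = 374 min.

Min total: 347 min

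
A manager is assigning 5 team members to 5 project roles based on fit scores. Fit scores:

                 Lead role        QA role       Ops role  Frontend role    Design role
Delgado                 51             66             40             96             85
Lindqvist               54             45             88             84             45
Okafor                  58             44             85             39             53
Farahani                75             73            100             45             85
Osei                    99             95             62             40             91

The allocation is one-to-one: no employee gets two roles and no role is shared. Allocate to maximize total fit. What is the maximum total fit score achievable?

Treat this as an assignment problem: match each employee to one role.
Optimal: Delgado→Design role (85 pts), Lindqvist→Frontend role (84 pts), Okafor→Ops role (85 pts), Farahani→QA role (73 pts), Osei→Lead role (99 pts) — total 85+84+85+73+99 = 426 pts.
Column-greedy (each role in turn goes to its best remaining employee) gives 409 pts, worse by 17.
Next-best assignment: Delgado→Design role, Lindqvist→Frontend role, Okafor→Ops role, Farahani→Lead role, Osei→QA role = 424 pts.
Swapping Okafor↔Delgado (Okafor→Design role 53 pts, Delgado→Ops role 40 pts) loses 77.

Maximum total: 426 pts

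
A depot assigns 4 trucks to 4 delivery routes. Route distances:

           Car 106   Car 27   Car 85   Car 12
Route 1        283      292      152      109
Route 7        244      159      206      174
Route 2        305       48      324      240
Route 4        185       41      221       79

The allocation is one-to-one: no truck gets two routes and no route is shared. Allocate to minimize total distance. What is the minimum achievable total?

Minimum total: 523 km

Optimal: Car 106→Route 7 (244 km), Car 27→Route 2 (48 km), Car 85→Route 1 (152 km), Car 12→Route 4 (79 km) — total 244+48+152+79 = 523 km.
Column-greedy (each route in turn goes to its cheapest remaining truck) gives 794 km, worse by 271.
Swapping Car 12↔Car 106 (Car 12→Route 7 174 km, Car 106→Route 4 185 km) adds 36.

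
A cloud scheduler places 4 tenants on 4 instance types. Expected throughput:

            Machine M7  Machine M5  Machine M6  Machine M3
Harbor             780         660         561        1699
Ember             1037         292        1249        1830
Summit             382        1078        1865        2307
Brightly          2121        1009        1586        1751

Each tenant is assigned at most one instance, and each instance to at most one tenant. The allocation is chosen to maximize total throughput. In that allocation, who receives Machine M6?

Summit receives Machine M6.

Optimal: Harbor→Machine M5 (660 ops/s), Ember→Machine M3 (1830 ops/s), Summit→Machine M6 (1865 ops/s), Brightly→Machine M7 (2121 ops/s) — total 660+1830+1865+2121 = 6476 ops/s.
Column-greedy (each instance in turn goes to its best remaining tenant) gives 6147 ops/s, worse by 329.
Checked against all permutations: 6476 ops/s is optimal.
Summit's own top instance is Machine M3 (2307 ops/s), but forcing Summit→Machine M3 and reassigning the rest optimally gives only 6337 ops/s — worse by 139.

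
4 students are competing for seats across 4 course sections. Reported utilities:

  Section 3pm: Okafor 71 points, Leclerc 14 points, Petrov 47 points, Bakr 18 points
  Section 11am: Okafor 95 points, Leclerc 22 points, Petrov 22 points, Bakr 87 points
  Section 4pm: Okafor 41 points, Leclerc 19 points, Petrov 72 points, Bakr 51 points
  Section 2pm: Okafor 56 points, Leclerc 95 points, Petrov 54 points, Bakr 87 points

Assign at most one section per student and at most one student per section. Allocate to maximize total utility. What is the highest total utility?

Optimal: Okafor→Section 3pm (71 points), Leclerc→Section 2pm (95 points), Petrov→Section 4pm (72 points), Bakr→Section 11am (87 points) — total 71+95+72+87 = 325 points.
Next-best assignment: Okafor→Section 11am, Leclerc→Section 2pm, Petrov→Section 3pm, Bakr→Section 4pm = 288 points.
Swapping Leclerc↔Bakr (Leclerc→Section 11am 22 points, Bakr→Section 2pm 87 points) loses 73.
No other one-to-one assignment exceeds 325 points.

Max total: 325 points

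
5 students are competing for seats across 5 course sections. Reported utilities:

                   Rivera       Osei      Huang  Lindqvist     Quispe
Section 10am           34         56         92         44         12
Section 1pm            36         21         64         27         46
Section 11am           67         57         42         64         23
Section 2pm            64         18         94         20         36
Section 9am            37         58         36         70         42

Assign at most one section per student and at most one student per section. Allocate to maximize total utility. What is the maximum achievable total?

Optimal: Rivera→Section 11am (67 points), Osei→Section 10am (56 points), Huang→Section 2pm (94 points), Lindqvist→Section 9am (70 points), Quispe→Section 1pm (46 points) — total 67+56+94+70+46 = 333 points.
Row-greedy (each student in turn takes its best remaining section) gives 309 points, worse by 24.
Checked against all permutations: 333 points is optimal.

Maximum total: 333 points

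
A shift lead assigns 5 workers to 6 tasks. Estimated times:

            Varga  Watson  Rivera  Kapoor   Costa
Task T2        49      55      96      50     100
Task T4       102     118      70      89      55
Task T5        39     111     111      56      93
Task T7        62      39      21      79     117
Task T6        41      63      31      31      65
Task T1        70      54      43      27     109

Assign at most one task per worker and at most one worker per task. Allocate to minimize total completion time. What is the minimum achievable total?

Minimum total: 191 min

Optimal: Varga→Task T5 (39 min), Watson→Task T7 (39 min), Rivera→Task T6 (31 min), Kapoor→Task T1 (27 min), Costa→Task T4 (55 min) — total 39+39+31+27+55 = 191 min.
Column-greedy (each task in turn goes to its cheapest remaining worker) gives 244 min, worse by 53.
Next-best assignment: Varga→Task T5, Watson→Task T2, Rivera→Task T7, Kapoor→Task T1, Costa→Task T4 = 197 min.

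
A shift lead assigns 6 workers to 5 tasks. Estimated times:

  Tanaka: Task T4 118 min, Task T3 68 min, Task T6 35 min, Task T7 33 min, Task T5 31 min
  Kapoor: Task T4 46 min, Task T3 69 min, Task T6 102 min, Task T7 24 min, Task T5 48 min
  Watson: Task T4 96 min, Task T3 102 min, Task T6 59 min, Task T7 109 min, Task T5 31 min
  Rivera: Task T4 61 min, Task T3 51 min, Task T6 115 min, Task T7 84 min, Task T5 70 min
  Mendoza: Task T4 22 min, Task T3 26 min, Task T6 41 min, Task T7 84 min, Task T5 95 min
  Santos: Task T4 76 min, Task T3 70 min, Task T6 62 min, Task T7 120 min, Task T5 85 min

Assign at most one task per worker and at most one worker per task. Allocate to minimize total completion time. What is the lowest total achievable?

Treat this as an assignment problem: match each worker to one task.
Optimal: Mendoza→Task T4 (22 min), Rivera→Task T3 (51 min), Tanaka→Task T6 (35 min), Kapoor→Task T7 (24 min), Watson→Task T5 (31 min) — total 22+51+35+24+31 = 163 min.
Min-entry greedy (repeatedly take the single cheapest remaining cell) gives 187 min, worse by 24.
Swapping Kapoor↔Rivera (Kapoor→Task T3 69 min, Rivera→Task T7 84 min) adds 78.
Checked against all permutations: 163 min is optimal.

Min total: 163 min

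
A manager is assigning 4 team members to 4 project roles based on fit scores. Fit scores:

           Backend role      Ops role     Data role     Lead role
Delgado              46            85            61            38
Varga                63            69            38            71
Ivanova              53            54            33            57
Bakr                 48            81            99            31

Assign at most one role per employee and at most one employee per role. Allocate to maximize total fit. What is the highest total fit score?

Maximum total: 308 pts

Optimal: Delgado→Ops role (85 pts), Varga→Lead role (71 pts), Ivanova→Backend role (53 pts), Bakr→Data role (99 pts) — total 85+71+53+99 = 308 pts.
Column-greedy (each role in turn goes to its best remaining employee) gives 304 pts, worse by 4.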